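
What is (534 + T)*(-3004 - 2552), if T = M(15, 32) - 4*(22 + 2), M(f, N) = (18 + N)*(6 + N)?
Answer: -12989928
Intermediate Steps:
M(f, N) = (6 + N)*(18 + N)
T = 1804 (T = (108 + 32**2 + 24*32) - 4*(22 + 2) = (108 + 1024 + 768) - 4*24 = 1900 - 96 = 1804)
(534 + T)*(-3004 - 2552) = (534 + 1804)*(-3004 - 2552) = 2338*(-5556) = -12989928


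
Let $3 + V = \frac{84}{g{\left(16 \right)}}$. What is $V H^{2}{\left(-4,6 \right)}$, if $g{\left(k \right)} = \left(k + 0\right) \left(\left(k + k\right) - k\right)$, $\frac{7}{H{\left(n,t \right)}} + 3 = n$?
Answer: $- \frac{171}{64} \approx -2.6719$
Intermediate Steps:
$H{\left(n,t \right)} = \frac{7}{-3 + n}$
$g{\left(k \right)} = k^{2}$ ($g{\left(k \right)} = k \left(2 k - k\right) = k k = k^{2}$)
$V = - \frac{171}{64}$ ($V = -3 + \frac{84}{16^{2}} = -3 + \frac{84}{256} = -3 + 84 \cdot \frac{1}{256} = -3 + \frac{21}{64} = - \frac{171}{64} \approx -2.6719$)
$V H^{2}{\left(-4,6 \right)} = - \frac{171 \left(\frac{7}{-3 - 4}\right)^{2}}{64} = - \frac{171 \left(\frac{7}{-7}\right)^{2}}{64} = - \frac{171 \left(7 \left(- \frac{1}{7}\right)\right)^{2}}{64} = - \frac{171 \left(-1\right)^{2}}{64} = \left(- \frac{171}{64}\right) 1 = - \frac{171}{64}$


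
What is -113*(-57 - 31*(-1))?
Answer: 2938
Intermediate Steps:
-113*(-57 - 31*(-1)) = -113*(-57 + 31) = -113*(-26) = 2938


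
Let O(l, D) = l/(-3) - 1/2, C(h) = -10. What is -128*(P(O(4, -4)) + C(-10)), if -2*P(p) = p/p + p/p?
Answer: 1408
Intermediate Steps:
O(l, D) = -1/2 - l/3 (O(l, D) = l*(-1/3) - 1*1/2 = -l/3 - 1/2 = -1/2 - l/3)
P(p) = -1 (P(p) = -(p/p + p/p)/2 = -(1 + 1)/2 = -1/2*2 = -1)
-128*(P(O(4, -4)) + C(-10)) = -128*(-1 - 10) = -128*(-11) = 1408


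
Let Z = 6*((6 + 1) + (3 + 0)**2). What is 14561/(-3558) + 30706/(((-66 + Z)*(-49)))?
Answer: -7258701/290570 ≈ -24.981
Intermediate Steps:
Z = 96 (Z = 6*(7 + 3**2) = 6*(7 + 9) = 6*16 = 96)
14561/(-3558) + 30706/(((-66 + Z)*(-49))) = 14561/(-3558) + 30706/(((-66 + 96)*(-49))) = 14561*(-1/3558) + 30706/((30*(-49))) = -14561/3558 + 30706/(-1470) = -14561/3558 + 30706*(-1/1470) = -14561/3558 - 15353/735 = -7258701/290570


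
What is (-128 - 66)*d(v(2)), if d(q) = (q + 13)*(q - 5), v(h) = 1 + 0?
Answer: 10864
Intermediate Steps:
v(h) = 1
d(q) = (-5 + q)*(13 + q) (d(q) = (13 + q)*(-5 + q) = (-5 + q)*(13 + q))
(-128 - 66)*d(v(2)) = (-128 - 66)*(-65 + 1² + 8*1) = -194*(-65 + 1 + 8) = -194*(-56) = 10864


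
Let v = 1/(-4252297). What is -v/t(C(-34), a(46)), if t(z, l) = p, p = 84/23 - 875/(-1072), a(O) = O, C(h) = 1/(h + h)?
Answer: 24656/468488317381 ≈ 5.2629e-8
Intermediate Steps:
C(h) = 1/(2*h)
p = 110173/24656 (p = 84*(1/23) - 875*(-1/1072) = 84/23 + 875/1072 = 110173/24656 ≈ 4.4684)
t(z, l) = 110173/24656
v = -1/4252297 ≈ -2.3517e-7
-v/t(C(-34), a(46)) = -(-1)/(4252297*110173/24656) = -(-1)*24656/(4252297*110173) = -1*(-24656/468488317381) = 24656/468488317381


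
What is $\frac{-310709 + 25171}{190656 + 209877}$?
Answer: $- \frac{285538}{400533} \approx -0.7129$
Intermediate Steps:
$\frac{-310709 + 25171}{190656 + 209877} = - \frac{285538}{400533}$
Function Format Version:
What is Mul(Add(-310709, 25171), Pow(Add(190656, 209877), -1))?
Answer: Rational(-285538, 400533) ≈ -0.71290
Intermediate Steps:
Mul(Add(-310709, 25171), Pow(Add(190656, 209877), -1)) = Mul(-285538, Pow(400533, -1)) = Mul(-285538, Rational(1, 400533)) = Rational(-285538, 400533)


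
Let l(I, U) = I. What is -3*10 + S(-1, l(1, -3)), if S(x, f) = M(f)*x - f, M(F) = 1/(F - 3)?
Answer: -61/2 ≈ -30.500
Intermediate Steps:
M(F) = 1/(-3 + F)
S(x, f) = -f + x/(-3 + f) (S(x, f) = x/(-3 + f) - f = -f + x/(-3 + f))
-3*10 + S(-1, l(1, -3)) = -3*10 + (-1 - 1*1*(-3 + 1))/(-3 + 1) = -30 + (-1 - 1*1*(-2))/(-2) = -30 - (-1 + 2)/2 = -30 - ½*1 = -30 - ½ = -61/2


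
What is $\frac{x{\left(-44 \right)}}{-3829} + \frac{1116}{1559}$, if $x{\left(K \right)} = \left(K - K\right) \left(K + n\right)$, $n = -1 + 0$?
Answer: $\frac{1116}{1559} \approx 0.71584$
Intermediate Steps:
$n = -1$
$x{\left(K \right)} = 0$ ($x{\left(K \right)} = \left(K - K\right) \left(K - 1\right) = 0 \left(-1 + K\right) = 0$)
$\frac{x{\left(-44 \right)}}{-3829} + \frac{1116}{1559} = \frac{0}{-3829} + \frac{1116}{1559} = 0 \left(- \frac{1}{3829}\right) + 1116 \cdot \frac{1}{1559} = 0 + \frac{1116}{1559} = \frac{1116}{1559}$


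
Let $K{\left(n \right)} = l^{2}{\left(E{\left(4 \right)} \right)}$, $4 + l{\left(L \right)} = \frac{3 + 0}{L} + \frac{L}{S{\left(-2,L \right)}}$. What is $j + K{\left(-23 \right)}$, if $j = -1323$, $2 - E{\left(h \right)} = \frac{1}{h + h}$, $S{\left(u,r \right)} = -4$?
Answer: $- \frac{33658119}{25600} \approx -1314.8$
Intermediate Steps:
$E{\left(h \right)} = 2 - \frac{1}{2 h}$ ($E{\left(h \right)} = 2 - \frac{1}{h + h} = 2 - \frac{1}{2 h}$)
$l{\left(L \right)} = -4 + \frac{3}{L} - \frac{L}{4}$ ($l{\left(L \right)} = -4 + \left(\frac{3 + 0}{L} + \frac{L}{-4}\right) = -4 + \left(\frac{3}{L} + L \left(- \frac{1}{4}\right)\right) = -4 - \left(- \frac{3}{L} + \frac{L}{4}\right) = -4 + \frac{3}{L} - \frac{L}{4}$)
$K{\left(n \right)} = \frac{210681}{25600}$ ($K{\left(n \right)} = \left(-4 + \frac{3}{2 - \frac{1}{2 \cdot 4}} - \frac{2 - \frac{1}{2 \cdot 4}}{4}\right)^{2} = \left(-4 + \frac{3}{2 - \frac{1}{8}} - \frac{2 - \frac{1}{8}}{4}\right)^{2} = \left(-4 + \frac{3}{\frac{15}{8}} - \frac{15}{32}\right)^{2} = \left(-4 + 3 \cdot \frac{8}{15} - \frac{15}{32}\right)^{2} = \left(-4 + \frac{8}{5} - \frac{15}{32}\right)^{2} = \left(- \frac{459}{160}\right)^{2} = \frac{210681}{25600}$)
$j + K{\left(-23 \right)} = -1323 + \frac{210681}{25600} = - \frac{33658119}{25600}$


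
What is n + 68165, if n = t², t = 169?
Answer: 96726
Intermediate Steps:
n = 28561 (n = 169² = 28561)
n + 68165 = 28561 + 68165 = 96726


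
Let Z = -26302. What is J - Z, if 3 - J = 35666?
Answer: -9361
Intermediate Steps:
J = -35663 (J = 3 - 1*35666 = 3 - 35666 = -35663)
J - Z = -35663 - 1*(-26302) = -35663 + 26302 = -9361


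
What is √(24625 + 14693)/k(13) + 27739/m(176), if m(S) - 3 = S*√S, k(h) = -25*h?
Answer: -83217/5451767 - √39318/325 + 19528256*√11/5451767 ≈ 11.255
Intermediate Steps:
m(S) = 3 + S^(3/2) (m(S) = 3 + S*√S = 3 + S^(3/2))
√(24625 + 14693)/k(13) + 27739/m(176) = √(24625 + 14693)/((-25*13)) + 27739/(3 + 176^(3/2)) = √39318/(-325) + 27739/(3 + 704*√11) = √39318*(-1/325) + 27739/(3 + 704*√11) = -√39318/325 + 27739/(3 + 704*√11) = 27739/(3 + 704*√11) - √39318/325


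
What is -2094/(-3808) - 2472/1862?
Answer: -196941/253232 ≈ -0.77771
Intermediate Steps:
-2094/(-3808) - 2472/1862 = -2094*(-1/3808) - 2472*1/1862 = 1047/1904 - 1236/931 = -196941/253232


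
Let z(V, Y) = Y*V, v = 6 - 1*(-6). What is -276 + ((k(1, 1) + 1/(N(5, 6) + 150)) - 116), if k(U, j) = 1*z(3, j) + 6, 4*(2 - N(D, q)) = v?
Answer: -57066/149 ≈ -382.99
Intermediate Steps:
v = 12 (v = 6 + 6 = 12)
N(D, q) = -1 (N(D, q) = 2 - ¼*12 = 2 - 3 = -1)
z(V, Y) = V*Y
k(U, j) = 6 + 3*j (k(U, j) = 1*(3*j) + 6 = 3*j + 6 = 6 + 3*j)
-276 + ((k(1, 1) + 1/(N(5, 6) + 150)) - 116) = -276 + (((6 + 3*1) + 1/(-1 + 150)) - 116) = -276 + (((6 + 3) + 1/149) - 116) = -276 + ((9 + 1/149) - 116) = -276 + (1342/149 - 116) = -276 - 15942/149 = -57066/149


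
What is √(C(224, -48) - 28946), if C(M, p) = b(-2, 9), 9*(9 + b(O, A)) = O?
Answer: I*√260597/3 ≈ 170.16*I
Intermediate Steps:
b(O, A) = -9 + O/9
C(M, p) = -83/9 (C(M, p) = -9 + (⅑)*(-2) = -9 - 2/9 = -83/9)
√(C(224, -48) - 28946) = √(-83/9 - 28946) = √(-260597/9) = I*√260597/3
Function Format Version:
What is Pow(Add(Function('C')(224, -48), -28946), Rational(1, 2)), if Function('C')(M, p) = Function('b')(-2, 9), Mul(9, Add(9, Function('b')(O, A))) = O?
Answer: Mul(Rational(1, 3), I, Pow(260597, Rational(1, 2))) ≈ Mul(170.16, I)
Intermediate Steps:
Function('b')(O, A) = Add(-9, Mul(Rational(1, 9), O))
Function('C')(M, p) = Rational(-83, 9) (Function('C')(M, p) = Add(-9, Mul(Rational(1, 9), -2)) = Add(-9, Rational(-2, 9)) = Rational(-83, 9))
Pow(Add(Function('C')(224, -48), -28946), Rational(1, 2)) = Pow(Add(Rational(-83, 9), -28946), Rational(1, 2)) = Pow(Rational(-260597, 9), Rational(1, 2)) = Mul(Rational(1, 3), I, Pow(260597, Rational(1, 2)))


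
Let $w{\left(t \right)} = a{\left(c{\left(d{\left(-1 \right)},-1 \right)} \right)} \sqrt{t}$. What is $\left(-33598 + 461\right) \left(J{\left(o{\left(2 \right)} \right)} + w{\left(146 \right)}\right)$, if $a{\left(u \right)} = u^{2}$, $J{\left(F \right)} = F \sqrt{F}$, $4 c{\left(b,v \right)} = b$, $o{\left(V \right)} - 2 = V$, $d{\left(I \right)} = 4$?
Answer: $-265096 - 33137 \sqrt{146} \approx -6.6549 \cdot 10^{5}$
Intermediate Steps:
$o{\left(V \right)} = 2 + V$
$c{\left(b,v \right)} = \frac{b}{4}$
$J{\left(F \right)} = F^{\frac{3}{2}}$
$w{\left(t \right)} = \sqrt{t}$ ($w{\left(t \right)} = \left(\frac{1}{4} \cdot 4\right)^{2} \sqrt{t} = 1^{2} \sqrt{t} = 1 \sqrt{t} = \sqrt{t}$)
$\left(-33598 + 461\right) \left(J{\left(o{\left(2 \right)} \right)} + w{\left(146 \right)}\right) = \left(-33598 + 461\right) \left(\left(2 + 2\right)^{\frac{3}{2}} + \sqrt{146}\right) = - 33137 \left(4^{\frac{3}{2}} + \sqrt{146}\right) = - 33137 \left(8 + \sqrt{146}\right) = -265096 - 33137 \sqrt{146}$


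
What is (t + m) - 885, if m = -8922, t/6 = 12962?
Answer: 67965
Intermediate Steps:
t = 77772 (t = 6*12962 = 77772)
(t + m) - 885 = (77772 - 8922) - 885 = 68850 - 885 = 67965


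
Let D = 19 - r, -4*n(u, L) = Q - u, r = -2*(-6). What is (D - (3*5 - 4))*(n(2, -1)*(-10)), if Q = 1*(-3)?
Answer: 50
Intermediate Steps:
r = 12
Q = -3
n(u, L) = 3/4 + u/4 (n(u, L) = -(-3 - u)/4 = 3/4 + u/4)
D = 7 (D = 19 - 1*12 = 19 - 12 = 7)
(D - (3*5 - 4))*(n(2, -1)*(-10)) = (7 - (3*5 - 4))*((3/4 + (1/4)*2)*(-10)) = (7 - (15 - 4))*((3/4 + 1/2)*(-10)) = (7 - 1*11)*((5/4)*(-10)) = (7 - 11)*(-25/2) = -4*(-25/2) = 50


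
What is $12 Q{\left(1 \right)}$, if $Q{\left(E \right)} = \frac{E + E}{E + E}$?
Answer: $12$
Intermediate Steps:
$Q{\left(E \right)} = 1$ ($Q{\left(E \right)} = \frac{2 E}{2 E} = 2 E \frac{1}{2 E} = 1$)
$12 Q{\left(1 \right)} = 12 \cdot 1 = 12$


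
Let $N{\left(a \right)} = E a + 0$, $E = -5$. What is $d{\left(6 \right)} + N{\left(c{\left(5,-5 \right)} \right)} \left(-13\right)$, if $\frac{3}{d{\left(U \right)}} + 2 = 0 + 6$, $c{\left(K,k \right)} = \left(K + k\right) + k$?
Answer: $- \frac{1297}{4} \approx -324.25$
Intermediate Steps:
$c{\left(K,k \right)} = K + 2 k$
$N{\left(a \right)} = - 5 a$ ($N{\left(a \right)} = - 5 a + 0 = - 5 a$)
$d{\left(U \right)} = \frac{3}{4}$ ($d{\left(U \right)} = \frac{3}{-2 + \left(0 + 6\right)} = \frac{3}{-2 + 6} = \frac{3}{4}$)
$d{\left(6 \right)} + N{\left(c{\left(5,-5 \right)} \right)} \left(-13\right) = \frac{3}{4} + - 5 \left(5 + 2 \left(-5\right)\right) \left(-13\right) = \frac{3}{4} + - 5 \left(5 - 10\right) \left(-13\right) = \frac{3}{4} + \left(-5\right) \left(-5\right) \left(-13\right) = \frac{3}{4} + 25 \left(-13\right) = \frac{3}{4} - 325 = - \frac{1297}{4}$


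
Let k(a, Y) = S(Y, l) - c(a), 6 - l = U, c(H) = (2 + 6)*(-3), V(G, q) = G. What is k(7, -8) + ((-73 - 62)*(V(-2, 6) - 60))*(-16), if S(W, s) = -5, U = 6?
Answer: -133901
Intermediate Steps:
c(H) = -24 (c(H) = 8*(-3) = -24)
l = 0 (l = 6 - 1*6 = 6 - 6 = 0)
k(a, Y) = 19 (k(a, Y) = -5 - 1*(-24) = -5 + 24 = 19)
k(7, -8) + ((-73 - 62)*(V(-2, 6) - 60))*(-16) = 19 + ((-73 - 62)*(-2 - 60))*(-16) = 19 - 135*(-62)*(-16) = 19 + 8370*(-16) = 19 - 133920 = -133901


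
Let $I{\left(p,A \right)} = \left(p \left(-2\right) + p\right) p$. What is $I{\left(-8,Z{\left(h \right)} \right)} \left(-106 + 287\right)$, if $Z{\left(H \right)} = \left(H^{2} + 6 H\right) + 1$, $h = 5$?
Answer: $-11584$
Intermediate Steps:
$Z{\left(H \right)} = 1 + H^{2} + 6 H$
$I{\left(p,A \right)} = - p^{2}$ ($I{\left(p,A \right)} = \left(- 2 p + p\right) p = - p p = - p^{2}$)
$I{\left(-8,Z{\left(h \right)} \right)} \left(-106 + 287\right) = - \left(-8\right)^{2} \left(-106 + 287\right) = \left(-1\right) 64 \cdot 181 = \left(-64\right) 181 = -11584$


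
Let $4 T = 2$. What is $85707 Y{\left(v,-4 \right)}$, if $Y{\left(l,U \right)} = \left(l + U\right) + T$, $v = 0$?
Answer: $- \frac{599949}{2} \approx -2.9997 \cdot 10^{5}$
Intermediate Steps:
$T = \frac{1}{2}$ ($T = \frac{1}{4} \cdot 2 = \frac{1}{2} \approx 0.5$)
$Y{\left(l,U \right)} = \frac{1}{2} + U + l$ ($Y{\left(l,U \right)} = \left(l + U\right) + \frac{1}{2} = \left(U + l\right) + \frac{1}{2} = \frac{1}{2} + U + l$)
$85707 Y{\left(v,-4 \right)} = 85707 \left(\frac{1}{2} - 4 + 0\right) = 85707 \left(- \frac{7}{2}\right) = - \frac{599949}{2}$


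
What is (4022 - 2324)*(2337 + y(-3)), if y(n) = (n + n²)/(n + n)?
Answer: 3966528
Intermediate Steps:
y(n) = (n + n²)/(2*n) (y(n) = (n + n²)/((2*n)) = (n + n²)*(1/(2*n)) = (n + n²)/(2*n))
(4022 - 2324)*(2337 + y(-3)) = (4022 - 2324)*(2337 + (½ + (½)*(-3))) = 1698*(2337 + (½ - 3/2)) = 1698*(2337 - 1) = 1698*2336 = 3966528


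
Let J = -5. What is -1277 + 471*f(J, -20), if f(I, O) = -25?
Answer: -13052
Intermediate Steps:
-1277 + 471*f(J, -20) = -1277 + 471*(-25) = -1277 - 11775 = -13052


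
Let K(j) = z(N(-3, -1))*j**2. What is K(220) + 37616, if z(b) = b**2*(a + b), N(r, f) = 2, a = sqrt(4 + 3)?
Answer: 424816 + 193600*sqrt(7) ≈ 9.3703e+5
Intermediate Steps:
a = sqrt(7) ≈ 2.6458
z(b) = b**2*(b + sqrt(7)) (z(b) = b**2*(sqrt(7) + b) = b**2*(b + sqrt(7)))
K(j) = j**2*(8 + 4*sqrt(7)) (K(j) = (2**2*(2 + sqrt(7)))*j**2 = (4*(2 + sqrt(7)))*j**2 = (8 + 4*sqrt(7))*j**2 = j**2*(8 + 4*sqrt(7)))
K(220) + 37616 = 4*220**2*(2 + sqrt(7)) + 37616 = 4*48400*(2 + sqrt(7)) + 37616 = (387200 + 193600*sqrt(7)) + 37616 = 424816 + 193600*sqrt(7)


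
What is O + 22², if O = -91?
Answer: 393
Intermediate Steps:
O + 22² = -91 + 22² = -91 + 484 = 393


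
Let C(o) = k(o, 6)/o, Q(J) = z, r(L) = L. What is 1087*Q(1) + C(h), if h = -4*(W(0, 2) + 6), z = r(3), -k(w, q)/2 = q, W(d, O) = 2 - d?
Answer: 26091/8 ≈ 3261.4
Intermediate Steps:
k(w, q) = -2*q
z = 3
Q(J) = 3
h = -32 (h = -4*((2 - 1*0) + 6) = -4*((2 + 0) + 6) = -4*(2 + 6) = -4*8 = -32)
C(o) = -12/o (C(o) = (-2*6)/o = -12/o)
1087*Q(1) + C(h) = 1087*3 - 12/(-32) = 3261 - 12*(-1/32) = 3261 + 3/8 = 26091/8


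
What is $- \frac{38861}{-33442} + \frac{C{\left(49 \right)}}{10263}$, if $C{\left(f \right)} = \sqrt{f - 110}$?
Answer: $\frac{38861}{33442} + \frac{i \sqrt{61}}{10263} \approx 1.162 + 0.00076101 i$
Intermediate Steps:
$C{\left(f \right)} = \sqrt{-110 + f}$
$- \frac{38861}{-33442} + \frac{C{\left(49 \right)}}{10263} = - \frac{38861}{-33442} + \frac{\sqrt{-110 + 49}}{10263} = \left(-38861\right) \left(- \frac{1}{33442}\right) + \sqrt{-61} \cdot \frac{1}{10263} = \frac{38861}{33442} + i \sqrt{61} \cdot \frac{1}{10263} = \frac{38861}{33442} + \frac{i \sqrt{61}}{10263}$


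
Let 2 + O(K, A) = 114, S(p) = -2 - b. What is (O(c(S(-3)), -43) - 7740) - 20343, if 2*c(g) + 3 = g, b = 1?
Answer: -27971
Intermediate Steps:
S(p) = -3 (S(p) = -2 - 1*1 = -2 - 1 = -3)
c(g) = -3/2 + g/2
O(K, A) = 112 (O(K, A) = -2 + 114 = 112)
(O(c(S(-3)), -43) - 7740) - 20343 = (112 - 7740) - 20343 = -7628 - 20343 = -27971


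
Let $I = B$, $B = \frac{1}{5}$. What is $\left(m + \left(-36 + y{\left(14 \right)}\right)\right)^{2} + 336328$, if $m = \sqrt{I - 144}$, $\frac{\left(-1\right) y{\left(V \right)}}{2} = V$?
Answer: $\frac{1701401}{5} - \frac{128 i \sqrt{3595}}{5} \approx 3.4028 \cdot 10^{5} - 1534.9 i$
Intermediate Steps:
$B = \frac{1}{5} \approx 0.2$
$y{\left(V \right)} = - 2 V$
$I = \frac{1}{5} \approx 0.2$
$m = \frac{i \sqrt{3595}}{5}$ ($m = \sqrt{\frac{1}{5} - 144} = \sqrt{- \frac{719}{5}} = \frac{i \sqrt{3595}}{5} \approx 11.992 i$)
$\left(m + \left(-36 + y{\left(14 \right)}\right)\right)^{2} + 336328 = \left(\frac{i \sqrt{3595}}{5} - 64\right)^{2} + 336328 = \left(-64 + \frac{i \sqrt{3595}}{5}\right)^{2} + 336328 = 336328 + \left(-64 + \frac{i \sqrt{3595}}{5}\right)^{2}$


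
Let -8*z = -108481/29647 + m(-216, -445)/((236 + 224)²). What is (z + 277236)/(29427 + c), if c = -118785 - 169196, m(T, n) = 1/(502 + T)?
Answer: -173011488065529111/161352560579724800 ≈ -1.0723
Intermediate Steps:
c = -287981
z = 285435205911/624057491200 (z = -(-108481/29647 + 1/((502 - 216)*((236 + 224)²)))/8 = -(-108481*1/29647 + 1/(286*(460²)))/8 = -(-108481/29647 + (1/286)/211600)/8 = -(-108481/29647 + (1/286)*(1/211600))/8 = -(-108481/29647 + 1/60517600)/8 = -⅛*(-285435205911/78007186400) = 285435205911/624057491200 ≈ 0.45739)
(z + 277236)/(29427 + c) = (285435205911/624057491200 + 277236)/(29427 - 287981) = (173011488065529111/624057491200)/(-258554) = (173011488065529111/624057491200)*(-1/258554) = -173011488065529111/161352560579724800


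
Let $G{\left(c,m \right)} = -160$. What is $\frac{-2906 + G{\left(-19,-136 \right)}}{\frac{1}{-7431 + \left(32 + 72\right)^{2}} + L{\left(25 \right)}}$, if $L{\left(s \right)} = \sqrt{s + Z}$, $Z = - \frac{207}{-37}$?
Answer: $\frac{128000390}{4323570221} - \frac{23420611900 \sqrt{10471}}{4323570221} \approx -554.28$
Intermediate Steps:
$Z = \frac{207}{37}$ ($Z = \left(-207\right) \left(- \frac{1}{37}\right) = \frac{207}{37} \approx 5.5946$)
$L{\left(s \right)} = \sqrt{\frac{207}{37} + s}$ ($L{\left(s \right)} = \sqrt{s + \frac{207}{37}} = \sqrt{\frac{207}{37} + s}$)
$\frac{-2906 + G{\left(-19,-136 \right)}}{\frac{1}{-7431 + \left(32 + 72\right)^{2}} + L{\left(25 \right)}} = \frac{-2906 - 160}{\frac{1}{-7431 + \left(32 + 72\right)^{2}} + \frac{\sqrt{7659 + 1369 \cdot 25}}{37}} = - \frac{3066}{\frac{1}{-7431 + 104^{2}} + \frac{\sqrt{7659 + 34225}}{37}} = - \frac{3066}{\frac{1}{-7431 + 10816} + \frac{\sqrt{41884}}{37}} = - \frac{3066}{\frac{1}{3385} + \frac{2 \sqrt{10471}}{37}}$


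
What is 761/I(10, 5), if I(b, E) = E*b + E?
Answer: 761/55 ≈ 13.836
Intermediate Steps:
I(b, E) = E + E*b
761/I(10, 5) = 761/((5*(1 + 10))) = 761/((5*11)) = 761/55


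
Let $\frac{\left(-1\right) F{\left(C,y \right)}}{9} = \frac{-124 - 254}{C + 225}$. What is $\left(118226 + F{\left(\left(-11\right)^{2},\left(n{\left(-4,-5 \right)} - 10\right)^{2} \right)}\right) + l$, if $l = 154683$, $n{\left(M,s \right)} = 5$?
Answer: $\frac{47214958}{173} \approx 2.7292 \cdot 10^{5}$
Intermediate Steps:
$F{\left(C,y \right)} = \frac{3402}{225 + C}$ ($F{\left(C,y \right)} = - 9 \frac{-124 - 254}{C + 225} = - 9 \left(- \frac{378}{225 + C}\right) = \frac{3402}{225 + C}$)
$\left(118226 + F{\left(\left(-11\right)^{2},\left(n{\left(-4,-5 \right)} - 10\right)^{2} \right)}\right) + l = \left(118226 + \frac{3402}{225 + \left(-11\right)^{2}}\right) + 154683 = \left(118226 + \frac{3402}{225 + 121}\right) + 154683 = \left(118226 + \frac{3402}{346}\right) + 154683 = \left(118226 + 3402 \cdot \frac{1}{346}\right) + 154683 = \left(118226 + \frac{1701}{173}\right) + 154683 = \frac{20454799}{173} + 154683 = \frac{47214958}{173}$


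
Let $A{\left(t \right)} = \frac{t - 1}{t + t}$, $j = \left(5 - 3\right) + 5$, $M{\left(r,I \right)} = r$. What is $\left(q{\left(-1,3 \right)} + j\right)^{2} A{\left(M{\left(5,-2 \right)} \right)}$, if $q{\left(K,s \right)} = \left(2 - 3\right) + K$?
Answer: $10$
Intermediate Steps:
$q{\left(K,s \right)} = -1 + K$
$j = 7$ ($j = 2 + 5 = 7$)
$A{\left(t \right)} = \frac{-1 + t}{2 t}$
$\left(q{\left(-1,3 \right)} + j\right)^{2} A{\left(M{\left(5,-2 \right)} \right)} = \left(\left(-1 - 1\right) + 7\right)^{2} \frac{-1 + 5}{2 \cdot 5} = \left(-2 + 7\right)^{2} \cdot \frac{1}{2} \cdot \frac{1}{5} \cdot 4 = 5^{2} \cdot \frac{2}{5} = 25 \cdot \frac{2}{5} = 10$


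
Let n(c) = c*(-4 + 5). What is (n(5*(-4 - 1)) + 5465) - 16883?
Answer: -11443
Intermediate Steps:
n(c) = c (n(c) = c*1 = c)
(n(5*(-4 - 1)) + 5465) - 16883 = (5*(-4 - 1) + 5465) - 16883 = (5*(-5) + 5465) - 16883 = (-25 + 5465) - 16883 = 5440 - 16883 = -11443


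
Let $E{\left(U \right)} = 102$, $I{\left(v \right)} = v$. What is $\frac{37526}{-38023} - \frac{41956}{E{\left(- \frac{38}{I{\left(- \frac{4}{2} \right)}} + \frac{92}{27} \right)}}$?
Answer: $- \frac{47032960}{114069} \approx -412.32$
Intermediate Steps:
$\frac{37526}{-38023} - \frac{41956}{E{\left(- \frac{38}{I{\left(- \frac{4}{2} \right)}} + \frac{92}{27} \right)}} = \frac{37526}{-38023} - \frac{41956}{102} = 37526 \left(- \frac{1}{38023}\right) - \frac{1234}{3} = - \frac{37526}{38023} - \frac{1234}{3} = - \frac{47032960}{114069}$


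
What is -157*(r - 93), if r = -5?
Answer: 15386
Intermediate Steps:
-157*(r - 93) = -157*(-5 - 93) = -157*(-98) = 15386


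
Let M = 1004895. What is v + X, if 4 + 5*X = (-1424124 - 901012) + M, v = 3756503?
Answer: 3492454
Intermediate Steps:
X = -264049 (X = -4/5 + ((-1424124 - 901012) + 1004895)/5 = -4/5 + (-2325136 + 1004895)/5 = -4/5 + (1/5)*(-1320241) = -4/5 - 1320241/5 = -264049)
v + X = 3756503 - 264049 = 3492454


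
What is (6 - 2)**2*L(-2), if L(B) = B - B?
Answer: 0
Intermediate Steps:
L(B) = 0
(6 - 2)**2*L(-2) = (6 - 2)**2*0 = 4**2*0 = 16*0 = 0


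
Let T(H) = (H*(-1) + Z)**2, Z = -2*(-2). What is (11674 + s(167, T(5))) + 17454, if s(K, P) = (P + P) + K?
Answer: 29297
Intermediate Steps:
Z = 4
T(H) = (4 - H)**2 (T(H) = (H*(-1) + 4)**2 = (-H + 4)**2 = (4 - H)**2)
s(K, P) = K + 2*P (s(K, P) = 2*P + K = K + 2*P)
(11674 + s(167, T(5))) + 17454 = (11674 + (167 + 2*(-4 + 5)**2)) + 17454 = (11674 + (167 + 2*1**2)) + 17454 = (11674 + (167 + 2*1)) + 17454 = (11674 + (167 + 2)) + 17454 = (11674 + 169) + 17454 = 11843 + 17454 = 29297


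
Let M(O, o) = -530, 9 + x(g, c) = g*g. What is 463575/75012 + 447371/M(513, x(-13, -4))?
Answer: -793154731/946580 ≈ -837.92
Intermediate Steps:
x(g, c) = -9 + g² (x(g, c) = -9 + g*g = -9 + g²)
463575/75012 + 447371/M(513, x(-13, -4)) = 463575/75012 + 447371/(-530) = 463575*(1/75012) + 447371*(-1/530) = 22075/3572 - 447371/530 = -793154731/946580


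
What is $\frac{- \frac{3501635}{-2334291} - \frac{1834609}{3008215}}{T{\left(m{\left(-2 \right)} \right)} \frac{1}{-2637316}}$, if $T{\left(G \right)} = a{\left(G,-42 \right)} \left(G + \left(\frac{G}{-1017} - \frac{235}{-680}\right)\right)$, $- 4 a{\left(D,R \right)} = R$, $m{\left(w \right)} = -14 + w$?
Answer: $\frac{72388915115652037620608}{5062937265219501535} \approx 14298.0$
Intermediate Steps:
$a{\left(D,R \right)} = - \frac{R}{4}$
$T{\left(G \right)} = \frac{987}{272} + \frac{3556 G}{339}$ ($T{\left(G \right)} = \left(- \frac{1}{4}\right) \left(-42\right) \left(G + \left(\frac{G}{-1017} - \frac{235}{-680}\right)\right) = \frac{21 \left(G + \left(G \left(- \frac{1}{1017}\right) - - \frac{47}{136}\right)\right)}{2} = \frac{21 \left(G - \left(- \frac{47}{136} + \frac{G}{1017}\right)\right)}{2} = \frac{21 \left(\frac{47}{136} + \frac{1016 G}{1017}\right)}{2} = \frac{987}{272} + \frac{3556 G}{339}$)
$\frac{- \frac{3501635}{-2334291} - \frac{1834609}{3008215}}{T{\left(m{\left(-2 \right)} \right)} \frac{1}{-2637316}} = \frac{- \frac{3501635}{-2334291} - \frac{1834609}{3008215}}{\left(\frac{987}{272} + \frac{3556 \left(-14 - 2\right)}{339}\right) \frac{1}{-2637316}} = \frac{\left(-3501635\right) \left(- \frac{1}{2334291}\right) - \frac{262087}{429745}}{\left(\frac{987}{272} + \frac{3556}{339} \left(-16\right)\right) \left(- \frac{1}{2637316}\right)} = \frac{\frac{3501635}{2334291} - \frac{262087}{429745}}{\left(\frac{987}{272} - \frac{56896}{339}\right) \left(- \frac{1}{2637316}\right)} = \frac{893022807758}{1003149885795 \left(\left(- \frac{15141119}{92208}\right) \left(- \frac{1}{2637316}\right)\right)} = \frac{893022807758}{1003149885795 \cdot \frac{15141119}{243181633728}} = \frac{893022807758}{1003149885795} \cdot \frac{243181633728}{15141119} = \frac{72388915115652037620608}{5062937265219501535}$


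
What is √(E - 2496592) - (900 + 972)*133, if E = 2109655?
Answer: -248976 + 9*I*√4777 ≈ -2.4898e+5 + 622.04*I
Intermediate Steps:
√(E - 2496592) - (900 + 972)*133 = √(2109655 - 2496592) - (900 + 972)*133 = √(-386937) - 1872*133 = 9*I*√4777 - 1*248976 = 9*I*√4777 - 248976 = -248976 + 9*I*√4777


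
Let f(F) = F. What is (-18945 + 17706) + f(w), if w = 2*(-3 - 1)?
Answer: -1247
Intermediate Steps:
w = -8 (w = 2*(-4) = -8)
(-18945 + 17706) + f(w) = (-18945 + 17706) - 8 = -1239 - 8 = -1247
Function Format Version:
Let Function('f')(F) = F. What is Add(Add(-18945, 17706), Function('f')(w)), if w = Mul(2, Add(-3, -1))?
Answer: -1247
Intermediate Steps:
w = -8 (w = Mul(2, -4) = -8)
Add(Add(-18945, 17706), Function('f')(w)) = Add(Add(-18945, 17706), -8) = Add(-1239, -8) = -1247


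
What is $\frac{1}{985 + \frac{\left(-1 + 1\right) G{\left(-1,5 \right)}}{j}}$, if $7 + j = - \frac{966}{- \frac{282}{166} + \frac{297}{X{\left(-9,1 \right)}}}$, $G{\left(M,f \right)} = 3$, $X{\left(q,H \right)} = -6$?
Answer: $\frac{1}{985} \approx 0.0010152$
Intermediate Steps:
$j = \frac{33621}{2833}$ ($j = -7 - \frac{966}{- \frac{282}{166} + \frac{297}{-6}} = -7 - \frac{966}{\left(-282\right) \frac{1}{166} + 297 \left(- \frac{1}{6}\right)} = -7 - \frac{966}{- \frac{141}{83} - \frac{99}{2}} = -7 - \frac{966}{- \frac{8499}{166}} = -7 - - \frac{53452}{2833} = -7 + \frac{53452}{2833} = \frac{33621}{2833} \approx 11.868$)
$\frac{1}{985 + \frac{\left(-1 + 1\right) G{\left(-1,5 \right)}}{j}} = \frac{1}{985 + \frac{\left(-1 + 1\right) 3}{\frac{33621}{2833}}} = \frac{1}{985 + 0 \cdot 3 \cdot \frac{2833}{33621}} = \frac{1}{985 + 0 \cdot \frac{2833}{33621}} = \frac{1}{985 + 0} = \frac{1}{985}$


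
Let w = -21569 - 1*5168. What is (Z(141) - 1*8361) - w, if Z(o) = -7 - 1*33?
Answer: 18336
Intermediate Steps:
Z(o) = -40 (Z(o) = -7 - 33 = -40)
w = -26737 (w = -21569 - 5168 = -26737)
(Z(141) - 1*8361) - w = (-40 - 1*8361) - 1*(-26737) = (-40 - 8361) + 26737 = -8401 + 26737 = 18336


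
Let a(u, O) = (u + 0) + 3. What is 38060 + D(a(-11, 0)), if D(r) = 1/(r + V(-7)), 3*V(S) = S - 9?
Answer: 1522397/40 ≈ 38060.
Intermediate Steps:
a(u, O) = 3 + u (a(u, O) = u + 3 = 3 + u)
V(S) = -3 + S/3 (V(S) = (S - 9)/3 = (-9 + S)/3 = -3 + S/3)
D(r) = 1/(-16/3 + r) (D(r) = 1/(r + (-3 + (⅓)*(-7))) = 1/(r + (-3 - 7/3)) = 1/(r - 16/3) = 1/(-16/3 + r))
38060 + D(a(-11, 0)) = 38060 + 3/(-16 + 3*(3 - 11)) = 38060 + 3/(-16 + 3*(-8)) = 38060 + 3/(-16 - 24) = 38060 + 3/(-40) = 38060 + 3*(-1/40) = 38060 - 3/40 = 1522397/40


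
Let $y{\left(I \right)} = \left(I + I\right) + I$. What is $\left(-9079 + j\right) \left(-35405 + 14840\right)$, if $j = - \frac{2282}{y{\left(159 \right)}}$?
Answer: $\frac{9900825025}{53} \approx 1.8681 \cdot 10^{8}$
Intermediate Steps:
$y{\left(I \right)} = 3 I$ ($y{\left(I \right)} = 2 I + I = 3 I$)
$j = - \frac{2282}{477}$ ($j = - \frac{2282}{3 \cdot 159} = - \frac{2282}{477} \approx -4.7841$)
$\left(-9079 + j\right) \left(-35405 + 14840\right) = \left(-9079 - \frac{2282}{477}\right) \left(-35405 + 14840\right) = \left(- \frac{4332965}{477}\right) \left(-20565\right) = \frac{9900825025}{53}$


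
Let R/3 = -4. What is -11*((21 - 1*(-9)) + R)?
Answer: -198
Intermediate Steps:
R = -12 (R = 3*(-4) = -12)
-11*((21 - 1*(-9)) + R) = -11*((21 - 1*(-9)) - 12) = -11*((21 + 9) - 12) = -11*(30 - 12) = -11*18 = -198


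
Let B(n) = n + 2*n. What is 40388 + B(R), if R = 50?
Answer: 40538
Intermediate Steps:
B(n) = 3*n
40388 + B(R) = 40388 + 3*50 = 40388 + 150 = 40538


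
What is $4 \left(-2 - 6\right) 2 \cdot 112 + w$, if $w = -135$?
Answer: $-7303$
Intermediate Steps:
$4 \left(-2 - 6\right) 2 \cdot 112 + w = 4 \left(-2 - 6\right) 2 \cdot 112 - 135 = 4 \left(-8\right) 2 \cdot 112 - 135 = \left(-32\right) 2 \cdot 112 - 135 = \left(-64\right) 112 - 135 = -7168 - 135 = -7303$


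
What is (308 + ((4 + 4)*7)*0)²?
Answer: 94864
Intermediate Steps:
(308 + ((4 + 4)*7)*0)² = (308 + (8*7)*0)² = (308 + 56*0)² = (308 + 0)² = 308² = 94864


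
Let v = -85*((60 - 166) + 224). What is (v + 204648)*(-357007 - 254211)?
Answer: -118954024724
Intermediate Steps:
v = -10030 (v = -85*(-106 + 224) = -85*118 = -10030)
(v + 204648)*(-357007 - 254211) = (-10030 + 204648)*(-357007 - 254211) = 194618*(-611218) = -118954024724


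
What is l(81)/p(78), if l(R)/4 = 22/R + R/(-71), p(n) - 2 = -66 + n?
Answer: -9998/40257 ≈ -0.24835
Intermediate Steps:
p(n) = -64 + n (p(n) = 2 + (-66 + n) = -64 + n)
l(R) = 88/R - 4*R/71 (l(R) = 4*(22/R + R/(-71)) = 4*(22/R + R*(-1/71)) = 4*(22/R - R/71) = 88/R - 4*R/71)
l(81)/p(78) = (88/81 - 4/71*81)/(-64 + 78) = (88*(1/81) - 324/71)/14 = (88/81 - 324/71)*(1/14) = -19996/5751*1/14 = -9998/40257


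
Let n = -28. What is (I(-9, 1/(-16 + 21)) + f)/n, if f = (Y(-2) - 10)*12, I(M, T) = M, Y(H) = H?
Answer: 153/28 ≈ 5.4643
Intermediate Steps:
f = -144 (f = (-2 - 10)*12 = -12*12 = -144)
(I(-9, 1/(-16 + 21)) + f)/n = (-9 - 144)/(-28) = -153*(-1/28) = 153/28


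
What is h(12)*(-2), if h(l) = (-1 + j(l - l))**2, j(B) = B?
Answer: -2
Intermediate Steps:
h(l) = 1 (h(l) = (-1 + (l - l))**2 = (-1 + 0)**2 = (-1)**2 = 1)
h(12)*(-2) = 1*(-2) = -2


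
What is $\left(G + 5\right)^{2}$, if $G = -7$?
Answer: $4$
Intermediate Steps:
$\left(G + 5\right)^{2} = \left(-7 + 5\right)^{2} = \left(-2\right)^{2} = 4$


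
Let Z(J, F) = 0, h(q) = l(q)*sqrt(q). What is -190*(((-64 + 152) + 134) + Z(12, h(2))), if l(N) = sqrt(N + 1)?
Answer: -42180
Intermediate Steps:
l(N) = sqrt(1 + N)
h(q) = sqrt(q)*sqrt(1 + q) (h(q) = sqrt(1 + q)*sqrt(q) = sqrt(q)*sqrt(1 + q))
-190*(((-64 + 152) + 134) + Z(12, h(2))) = -190*(((-64 + 152) + 134) + 0) = -190*((88 + 134) + 0) = -190*(222 + 0) = -190*222 = -42180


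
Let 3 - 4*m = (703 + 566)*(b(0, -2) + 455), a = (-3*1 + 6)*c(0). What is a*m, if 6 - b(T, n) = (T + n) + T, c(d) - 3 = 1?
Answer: -1762632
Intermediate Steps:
c(d) = 4 (c(d) = 3 + 1 = 4)
b(T, n) = 6 - n - 2*T (b(T, n) = 6 - ((T + n) + T) = 6 - (n + 2*T) = 6 + (-n - 2*T) = 6 - n - 2*T)
a = 12 (a = (-3*1 + 6)*4 = (-3 + 6)*4 = 3*4 = 12)
m = -146886 (m = 3/4 - (703 + 566)*((6 - 1*(-2) - 2*0) + 455)/4 = 3/4 - 1269*((6 + 2 + 0) + 455)/4 = 3/4 - 1269*(8 + 455)/4 = 3/4 - 1269*463/4 = 3/4 - 1/4*587547 = 3/4 - 587547/4 = -146886)
a*m = 12*(-146886) = -1762632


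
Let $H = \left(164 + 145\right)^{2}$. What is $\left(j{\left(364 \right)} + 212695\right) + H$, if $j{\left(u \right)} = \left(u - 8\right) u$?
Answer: $437760$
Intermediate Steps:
$H = 95481$ ($H = 309^{2} = 95481$)
$j{\left(u \right)} = u \left(-8 + u\right)$ ($j{\left(u \right)} = \left(-8 + u\right) u = u \left(-8 + u\right)$)
$\left(j{\left(364 \right)} + 212695\right) + H = \left(364 \left(-8 + 364\right) + 212695\right) + 95481 = \left(364 \cdot 356 + 212695\right) + 95481 = \left(129584 + 212695\right) + 95481 = 342279 + 95481 = 437760$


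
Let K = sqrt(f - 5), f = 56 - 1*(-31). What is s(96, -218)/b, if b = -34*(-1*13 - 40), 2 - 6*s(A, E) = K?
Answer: 1/5406 - sqrt(82)/10812 ≈ -0.00065255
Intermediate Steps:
f = 87 (f = 56 + 31 = 87)
K = sqrt(82) (K = sqrt(87 - 5) = sqrt(82) ≈ 9.0554)
s(A, E) = 1/3 - sqrt(82)/6
b = 1802 (b = -34*(-13 - 40) = -34*(-53) = 1802)
s(96, -218)/b = (1/3 - sqrt(82)/6)/1802 = (1/3 - sqrt(82)/6)*(1/1802) = 1/5406 - sqrt(82)/10812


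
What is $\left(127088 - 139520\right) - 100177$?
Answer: $-112609$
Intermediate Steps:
$\left(127088 - 139520\right) - 100177 = -12432 - 100177 = -112609$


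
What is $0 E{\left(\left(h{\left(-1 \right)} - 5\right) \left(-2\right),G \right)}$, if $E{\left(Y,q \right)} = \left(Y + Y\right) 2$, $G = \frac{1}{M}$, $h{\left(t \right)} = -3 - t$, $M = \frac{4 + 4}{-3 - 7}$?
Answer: $0$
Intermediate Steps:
$M = - \frac{4}{5}$ ($M = \frac{8}{-10} = 8 \left(- \frac{1}{10}\right) = - \frac{4}{5} \approx -0.8$)
$G = - \frac{5}{4}$ ($G = \frac{1}{- \frac{4}{5}} = - \frac{5}{4} \approx -1.25$)
$E{\left(Y,q \right)} = 4 Y$ ($E{\left(Y,q \right)} = 2 Y 2 = 4 Y$)
$0 E{\left(\left(h{\left(-1 \right)} - 5\right) \left(-2\right),G \right)} = 0 \cdot 4 \left(\left(-3 - -1\right) - 5\right) \left(-2\right) = 0 \cdot 4 \left(\left(-3 + 1\right) - 5\right) \left(-2\right) = 0 \cdot 4 \left(-2 - 5\right) \left(-2\right) = 0 \cdot 4 \left(\left(-7\right) \left(-2\right)\right) = 0 \cdot 4 \cdot 14 = 0 \cdot 56 = 0$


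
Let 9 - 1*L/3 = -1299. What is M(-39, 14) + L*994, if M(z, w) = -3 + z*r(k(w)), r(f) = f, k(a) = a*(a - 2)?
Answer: 3893901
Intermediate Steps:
k(a) = a*(-2 + a)
L = 3924 (L = 27 - 3*(-1299) = 27 + 3897 = 3924)
M(z, w) = -3 + w*z*(-2 + w) (M(z, w) = -3 + z*(w*(-2 + w)) = -3 + w*z*(-2 + w))
M(-39, 14) + L*994 = (-3 + 14*(-39)*(-2 + 14)) + 3924*994 = (-3 + 14*(-39)*12) + 3900456 = (-3 - 6552) + 3900456 = -6555 + 3900456 = 3893901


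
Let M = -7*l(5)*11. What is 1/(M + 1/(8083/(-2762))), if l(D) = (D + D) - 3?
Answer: -8083/4359499 ≈ -0.0018541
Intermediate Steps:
l(D) = -3 + 2*D (l(D) = 2*D - 3 = -3 + 2*D)
M = -539 (M = -7*(-3 + 2*5)*11 = -7*(-3 + 10)*11 = -7*7*11 = -49*11 = -539)
1/(M + 1/(8083/(-2762))) = 1/(-539 + 1/(8083/(-2762))) = 1/(-539 + 1/(8083*(-1/2762))) = 1/(-539 + 1/(-8083/2762)) = 1/(-539 - 2762/8083) = 1/(-4359499/8083) = -8083/4359499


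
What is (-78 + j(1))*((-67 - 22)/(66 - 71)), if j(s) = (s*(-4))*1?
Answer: -7298/5 ≈ -1459.6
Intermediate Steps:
j(s) = -4*s (j(s) = -4*s*1 = -4*s)
(-78 + j(1))*((-67 - 22)/(66 - 71)) = (-78 - 4*1)*((-67 - 22)/(66 - 71)) = (-78 - 4)*(-89/(-5)) = -(-7298)*(-1)/5 = -82*89/5 = -7298/5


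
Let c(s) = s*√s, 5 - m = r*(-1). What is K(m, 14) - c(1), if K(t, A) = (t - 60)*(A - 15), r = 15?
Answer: 39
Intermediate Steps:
m = 20 (m = 5 - 15*(-1) = 5 - 1*(-15) = 5 + 15 = 20)
K(t, A) = (-60 + t)*(-15 + A)
c(s) = s^(3/2)
K(m, 14) - c(1) = (900 - 60*14 - 15*20 + 14*20) - 1^(3/2) = (900 - 840 - 300 + 280) - 1*1 = 40 - 1 = 39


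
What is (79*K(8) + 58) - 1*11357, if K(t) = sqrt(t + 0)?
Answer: -11299 + 158*sqrt(2) ≈ -11076.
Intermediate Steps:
K(t) = sqrt(t)
(79*K(8) + 58) - 1*11357 = (79*sqrt(8) + 58) - 1*11357 = (79*(2*sqrt(2)) + 58) - 11357 = (158*sqrt(2) + 58) - 11357 = (58 + 158*sqrt(2)) - 11357 = -11299 + 158*sqrt(2)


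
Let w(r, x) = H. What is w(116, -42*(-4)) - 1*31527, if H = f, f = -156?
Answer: -31683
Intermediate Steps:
H = -156
w(r, x) = -156
w(116, -42*(-4)) - 1*31527 = -156 - 1*31527 = -156 - 31527 = -31683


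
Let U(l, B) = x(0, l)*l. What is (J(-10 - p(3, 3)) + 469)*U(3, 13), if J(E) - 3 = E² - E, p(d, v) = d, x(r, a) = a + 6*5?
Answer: 64746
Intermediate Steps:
x(r, a) = 30 + a (x(r, a) = a + 30 = 30 + a)
U(l, B) = l*(30 + l) (U(l, B) = (30 + l)*l = l*(30 + l))
J(E) = 3 + E² - E (J(E) = 3 + (E² - E) = 3 + E² - E)
(J(-10 - p(3, 3)) + 469)*U(3, 13) = ((3 + (-10 - 1*3)² - (-10 - 1*3)) + 469)*(3*(30 + 3)) = ((3 + (-10 - 3)² - (-10 - 3)) + 469)*(3*33) = ((3 + (-13)² - 1*(-13)) + 469)*99 = ((3 + 169 + 13) + 469)*99 = (185 + 469)*99 = 654*99 = 64746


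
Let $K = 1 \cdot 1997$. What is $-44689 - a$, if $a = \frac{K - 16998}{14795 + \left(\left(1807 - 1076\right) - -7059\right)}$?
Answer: $- \frac{1009286064}{22585} \approx -44688.0$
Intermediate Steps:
$K = 1997$
$a = - \frac{15001}{22585}$ ($a = \frac{1997 - 16998}{14795 + \left(\left(1807 - 1076\right) - -7059\right)} = - \frac{15001}{14795 + \left(731 + 7059\right)} = - \frac{15001}{14795 + 7790} = - \frac{15001}{22585} \approx -0.6642$)
$-44689 - a = -44689 - - \frac{15001}{22585} = -44689 + \frac{15001}{22585} = - \frac{1009286064}{22585}$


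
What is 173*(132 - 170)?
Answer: -6574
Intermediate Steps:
173*(132 - 170) = 173*(-38) = -6574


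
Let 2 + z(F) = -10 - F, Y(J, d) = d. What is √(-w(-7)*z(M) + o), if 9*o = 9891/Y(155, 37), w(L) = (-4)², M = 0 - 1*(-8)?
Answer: √478743/37 ≈ 18.700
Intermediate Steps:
M = 8 (M = 0 + 8 = 8)
w(L) = 16
z(F) = -12 - F (z(F) = -2 + (-10 - F) = -12 - F)
o = 1099/37 (o = (9891/37)/9 = (9891*(1/37))/9 = (⅑)*(9891/37) = 1099/37 ≈ 29.703)
√(-w(-7)*z(M) + o) = √(-16*(-12 - 1*8) + 1099/37) = √(-16*(-12 - 8) + 1099/37) = √(-16*(-20) + 1099/37) = √(-1*(-320) + 1099/37) = √(320 + 1099/37) = √(12939/37) = √478743/37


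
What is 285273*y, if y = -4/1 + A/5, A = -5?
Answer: -1426365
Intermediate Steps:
y = -5 (y = -4/1 - 5/5 = -4*1 - 5*⅕ = -4 - 1 = -5)
285273*y = 285273*(-5) = -1426365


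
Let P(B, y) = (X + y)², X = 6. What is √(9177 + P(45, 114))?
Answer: √23577 ≈ 153.55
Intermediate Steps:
P(B, y) = (6 + y)²
√(9177 + P(45, 114)) = √(9177 + (6 + 114)²) = √(9177 + 120²) = √(9177 + 14400) = √23577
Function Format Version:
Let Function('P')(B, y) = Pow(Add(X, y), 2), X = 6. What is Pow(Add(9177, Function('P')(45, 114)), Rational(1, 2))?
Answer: Pow(23577, Rational(1, 2)) ≈ 153.55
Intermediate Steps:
Function('P')(B, y) = Pow(Add(6, y), 2)
Pow(Add(9177, Function('P')(45, 114)), Rational(1, 2)) = Pow(Add(9177, Pow(Add(6, 114), 2)), Rational(1, 2)) = Pow(Add(9177, Pow(120, 2)), Rational(1, 2)) = Pow(Add(9177, 14400), Rational(1, 2)) = Pow(23577, Rational(1, 2))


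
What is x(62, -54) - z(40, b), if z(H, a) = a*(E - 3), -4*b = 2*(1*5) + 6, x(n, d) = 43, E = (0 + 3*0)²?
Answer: 31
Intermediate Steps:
E = 0 (E = (0 + 0)² = 0² = 0)
b = -4 (b = -(2*(1*5) + 6)/4 = -(2*5 + 6)/4 = -(10 + 6)/4 = -¼*16 = -4)
z(H, a) = -3*a (z(H, a) = a*(0 - 3) = a*(-3) = -3*a)
x(62, -54) - z(40, b) = 43 - (-3)*(-4) = 43 - 1*12 = 43 - 12 = 31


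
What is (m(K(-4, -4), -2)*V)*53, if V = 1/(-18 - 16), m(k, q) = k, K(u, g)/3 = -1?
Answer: 159/34 ≈ 4.6765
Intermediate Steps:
K(u, g) = -3 (K(u, g) = 3*(-1) = -3)
V = -1/34 (V = 1/(-34) = -1/34 ≈ -0.029412)
(m(K(-4, -4), -2)*V)*53 = -3*(-1/34)*53 = (3/34)*53 = 159/34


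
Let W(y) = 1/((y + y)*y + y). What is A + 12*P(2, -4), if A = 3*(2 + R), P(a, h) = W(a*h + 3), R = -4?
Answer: -86/15 ≈ -5.7333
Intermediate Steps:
W(y) = 1/(y + 2*y²) (W(y) = 1/((2*y)*y + y) = 1/(2*y² + y) = 1/(y + 2*y²))
P(a, h) = 1/((3 + a*h)*(7 + 2*a*h)) (P(a, h) = 1/((a*h + 3)*(1 + 2*(a*h + 3))) = 1/((3 + a*h)*(1 + 2*(3 + a*h))) = 1/((3 + a*h)*(1 + (6 + 2*a*h))) = 1/((3 + a*h)*(7 + 2*a*h)))
A = -6 (A = 3*(2 - 4) = 3*(-2) = -6)
A + 12*P(2, -4) = -6 + 12*(1/((3 + 2*(-4))*(7 + 2*2*(-4)))) = -6 + 12*(1/((3 - 8)*(7 - 16))) = -6 + 12*(1/(-5*(-9))) = -6 + 12*(-⅕*(-⅑)) = -6 + 12*(1/45) = -6 + 4/15 = -86/15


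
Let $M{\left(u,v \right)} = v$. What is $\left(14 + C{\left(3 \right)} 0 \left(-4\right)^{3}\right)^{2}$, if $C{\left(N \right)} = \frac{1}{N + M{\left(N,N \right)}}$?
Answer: $196$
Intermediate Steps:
$C{\left(N \right)} = \frac{1}{2 N}$ ($C{\left(N \right)} = \frac{1}{N + N} = \frac{1}{2 N}$)
$\left(14 + C{\left(3 \right)} 0 \left(-4\right)^{3}\right)^{2} = \left(14 + \frac{1}{2 \cdot 3} \cdot 0 \left(-4\right)^{3}\right)^{2} = \left(14 + \frac{1}{2} \cdot \frac{1}{3} \cdot 0 \left(-64\right)\right)^{2} = \left(14 + \frac{1}{6} \cdot 0 \left(-64\right)\right)^{2} = \left(14 + 0 \left(-64\right)\right)^{2} = \left(14 + 0\right)^{2} = 14^{2} = 196$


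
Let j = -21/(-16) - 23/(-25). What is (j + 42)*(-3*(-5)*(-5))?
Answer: -53079/16 ≈ -3317.4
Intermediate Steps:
j = 893/400 (j = -21*(-1/16) - 23*(-1/25) = 21/16 + 23/25 = 893/400 ≈ 2.2325)
(j + 42)*(-3*(-5)*(-5)) = (893/400 + 42)*(-3*(-5)*(-5)) = 17693*(15*(-5))/400 = (17693/400)*(-75) = -53079/16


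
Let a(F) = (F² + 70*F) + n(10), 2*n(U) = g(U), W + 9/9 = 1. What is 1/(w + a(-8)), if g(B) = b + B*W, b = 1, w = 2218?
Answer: 2/3445 ≈ 0.00058055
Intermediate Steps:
W = 0 (W = -1 + 1 = 0)
g(B) = 1 (g(B) = 1 + B*0 = 1 + 0 = 1)
n(U) = ½ (n(U) = (½)*1 = ½)
a(F) = ½ + F² + 70*F (a(F) = (F² + 70*F) + ½ = ½ + F² + 70*F)
1/(w + a(-8)) = 1/(2218 + (½ + (-8)² + 70*(-8))) = 1/(2218 + (½ + 64 - 560)) = 1/(2218 - 991/2) = 1/(3445/2) = 2/3445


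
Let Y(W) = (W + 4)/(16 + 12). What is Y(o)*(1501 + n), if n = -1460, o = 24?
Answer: 41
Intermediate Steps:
Y(W) = 1/7 + W/28 (Y(W) = (4 + W)/28 = (4 + W)*(1/28) = 1/7 + W/28)
Y(o)*(1501 + n) = (1/7 + (1/28)*24)*(1501 - 1460) = (1/7 + 6/7)*41 = 1*41 = 41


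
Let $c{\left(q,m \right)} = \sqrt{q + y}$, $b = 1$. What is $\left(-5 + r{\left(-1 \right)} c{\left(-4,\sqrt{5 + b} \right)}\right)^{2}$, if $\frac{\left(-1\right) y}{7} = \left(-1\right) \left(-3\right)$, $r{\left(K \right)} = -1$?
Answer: $50 i \approx 50.0 i$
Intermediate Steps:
$y = -21$ ($y = - 7 \left(\left(-1\right) \left(-3\right)\right) = \left(-7\right) 3 = -21$)
$c{\left(q,m \right)} = \sqrt{-21 + q}$ ($c{\left(q,m \right)} = \sqrt{q - 21} = \sqrt{-21 + q}$)
$\left(-5 + r{\left(-1 \right)} c{\left(-4,\sqrt{5 + b} \right)}\right)^{2} = \left(-5 - \sqrt{-21 - 4}\right)^{2} = \left(-5 - \sqrt{-25}\right)^{2} = \left(-5 - 5 i\right)^{2}$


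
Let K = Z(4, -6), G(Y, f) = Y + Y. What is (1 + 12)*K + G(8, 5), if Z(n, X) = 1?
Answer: 29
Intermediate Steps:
G(Y, f) = 2*Y
K = 1
(1 + 12)*K + G(8, 5) = (1 + 12)*1 + 2*8 = 13*1 + 16 = 13 + 16 = 29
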